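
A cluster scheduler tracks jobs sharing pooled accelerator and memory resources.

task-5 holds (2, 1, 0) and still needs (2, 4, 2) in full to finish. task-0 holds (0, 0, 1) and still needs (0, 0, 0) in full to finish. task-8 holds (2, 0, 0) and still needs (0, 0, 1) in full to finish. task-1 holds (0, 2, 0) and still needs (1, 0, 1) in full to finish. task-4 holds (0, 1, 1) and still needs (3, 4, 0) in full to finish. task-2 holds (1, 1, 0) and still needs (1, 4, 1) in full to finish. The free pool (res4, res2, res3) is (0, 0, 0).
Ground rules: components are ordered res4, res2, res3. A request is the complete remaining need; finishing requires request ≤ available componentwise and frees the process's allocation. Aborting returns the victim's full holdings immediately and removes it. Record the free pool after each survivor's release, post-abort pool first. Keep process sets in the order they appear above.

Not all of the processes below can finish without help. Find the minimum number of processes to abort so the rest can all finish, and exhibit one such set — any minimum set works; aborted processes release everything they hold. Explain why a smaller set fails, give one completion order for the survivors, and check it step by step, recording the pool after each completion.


Minimum abort set: task-4 and task-2.
Key observation: task-5 had no path to completion before; after the abort of task-4 and task-2 ((1, 2, 1) returned), step 4 is where it fits.
Minimality, checking each single-abort alternative: task-5 alone leaves task-4 blocked (short on res2); task-0 alone leaves task-5 blocked (short on res2 and res3); task-8 alone leaves task-5 blocked (short on res2 and res3); task-1 alone leaves task-5 blocked (short on res2 and res3); task-4 alone leaves task-5 blocked (short on res2); task-2 alone leaves task-5 blocked (short on res2 and res3).
One survivor order: task-1, task-0, task-8, task-5. Check, step by step (post-abort pool first):
  pool = (1, 2, 1)
  run task-1 (needs (1, 0, 1), free (1, 2, 1)); after release of (0, 2, 0) the pool is (1, 4, 1)
  run task-0 (needs (0, 0, 0), free (1, 4, 1)); after release of (0, 0, 1) the pool is (1, 4, 2)
  run task-8 (needs (0, 0, 1), free (1, 4, 2)); after release of (2, 0, 0) the pool is (3, 4, 2)
  run task-5 (needs (2, 4, 2), free (3, 4, 2)); after release of (2, 1, 0) the pool is (5, 5, 2)


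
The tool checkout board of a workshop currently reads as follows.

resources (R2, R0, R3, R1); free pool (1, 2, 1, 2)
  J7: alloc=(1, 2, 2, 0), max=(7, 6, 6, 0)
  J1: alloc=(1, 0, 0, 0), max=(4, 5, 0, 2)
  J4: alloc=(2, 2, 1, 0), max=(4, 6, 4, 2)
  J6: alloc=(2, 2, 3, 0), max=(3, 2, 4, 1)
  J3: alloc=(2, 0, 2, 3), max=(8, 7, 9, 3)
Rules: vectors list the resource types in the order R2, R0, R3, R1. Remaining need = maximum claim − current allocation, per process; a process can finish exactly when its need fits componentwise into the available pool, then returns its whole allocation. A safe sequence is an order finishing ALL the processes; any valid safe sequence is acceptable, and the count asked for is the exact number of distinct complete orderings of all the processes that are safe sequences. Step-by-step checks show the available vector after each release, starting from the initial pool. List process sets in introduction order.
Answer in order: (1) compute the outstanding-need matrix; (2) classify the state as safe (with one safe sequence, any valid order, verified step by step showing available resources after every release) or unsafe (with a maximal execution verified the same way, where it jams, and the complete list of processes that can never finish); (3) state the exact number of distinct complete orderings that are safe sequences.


(1) Outstanding need per process (order R2, R0, R3, R1):
  J7: (6, 4, 4, 0)
  J1: (3, 5, 0, 2)
  J4: (2, 4, 3, 2)
  J6: (1, 0, 1, 1)
  J3: (6, 7, 7, 0)
(2) SAFE, for example via the order J6, J4, J1, J7, J3.
Key observation: at J6 the run first touches a limit — (1, 0, 1, 1) against (1, 2, 1, 2), exact on a resource it actually requests.
Step-by-step check:
  pool = (1, 2, 1, 2)
  run J6 (needs (1, 0, 1, 1), free (1, 2, 1, 2)); after release of (2, 2, 3, 0) the pool is (3, 4, 4, 2)
  run J4 (needs (2, 4, 3, 2), free (3, 4, 4, 2)); after release of (2, 2, 1, 0) the pool is (5, 6, 5, 2)
  run J1 (needs (3, 5, 0, 2), free (5, 6, 5, 2)); after release of (1, 0, 0, 0) the pool is (6, 6, 5, 2)
  run J7 (needs (6, 4, 4, 0), free (6, 6, 5, 2)); after release of (1, 2, 2, 0) the pool is (7, 8, 7, 2)
  run J3 (needs (6, 7, 7, 0), free (7, 8, 7, 2)); after release of (2, 0, 2, 3) the pool is (9, 8, 9, 5)
(3) Precisely 1 of the possible complete orderings is a safe sequence.


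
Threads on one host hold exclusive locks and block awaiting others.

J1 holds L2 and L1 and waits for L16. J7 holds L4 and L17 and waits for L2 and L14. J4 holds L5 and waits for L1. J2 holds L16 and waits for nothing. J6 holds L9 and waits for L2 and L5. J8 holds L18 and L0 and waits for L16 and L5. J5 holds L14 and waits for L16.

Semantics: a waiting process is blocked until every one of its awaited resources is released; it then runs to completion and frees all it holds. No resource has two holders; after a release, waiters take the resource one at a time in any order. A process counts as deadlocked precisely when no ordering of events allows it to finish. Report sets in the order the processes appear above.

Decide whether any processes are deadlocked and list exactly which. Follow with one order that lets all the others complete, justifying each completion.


No process is deadlocked.
Key observation: the waits form no ring: some process can always run, and its releases unblock the others one by one.
A valid finishing order for the others: J2, J5, J1, J4, J7, J6, J8.
Check, step by step:
  J2: no waits; runs immediately, freeing L16
  J5: everything it awaited (L16) is free; runs, freeing L14
  J1: everything it awaited (L16) is free; runs, freeing L2 and L1
  J4: everything it awaited (L1) is free; runs, freeing L5
  J7: everything it awaited (L2 and L14) is free; runs, freeing L4 and L17
  J6: everything it awaited (L2 and L5) is free; runs, freeing L9
  J8: everything it awaited (L16 and L5) is free; runs, freeing L18 and L0


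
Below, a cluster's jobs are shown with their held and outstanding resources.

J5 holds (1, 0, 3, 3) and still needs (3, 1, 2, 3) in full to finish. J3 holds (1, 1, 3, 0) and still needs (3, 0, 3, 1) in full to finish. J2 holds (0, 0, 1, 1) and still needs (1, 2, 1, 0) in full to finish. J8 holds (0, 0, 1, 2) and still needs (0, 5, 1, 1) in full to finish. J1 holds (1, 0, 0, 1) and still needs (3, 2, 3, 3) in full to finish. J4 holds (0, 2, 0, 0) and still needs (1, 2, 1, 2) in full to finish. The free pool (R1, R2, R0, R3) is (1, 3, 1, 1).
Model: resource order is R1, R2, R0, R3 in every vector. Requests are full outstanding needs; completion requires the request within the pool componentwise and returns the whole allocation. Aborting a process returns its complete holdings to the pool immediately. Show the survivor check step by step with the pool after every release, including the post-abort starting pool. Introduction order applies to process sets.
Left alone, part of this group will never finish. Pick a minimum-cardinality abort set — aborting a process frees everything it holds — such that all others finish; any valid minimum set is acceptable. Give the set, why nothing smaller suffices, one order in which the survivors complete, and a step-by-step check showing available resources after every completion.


The answer: abort J5 and J1.
Key observation: no ordering could ever have run J3 before the abort of J5 and J1; with (2, 0, 3, 4) back in the pool it fits at step 3.
Why nothing smaller works — every single abort fails: J5 alone leaves J3 blocked (short on R1); J3 alone leaves J5 blocked (short on R1); J2 alone leaves J5 blocked (short on R1); J8 alone leaves J5 blocked (short on R1); J1 alone leaves J5 blocked (short on R1); J4 alone leaves J5 blocked (short on R1).
One survivor order: J2, J4, J3, J8. Check, step by step (post-abort pool first):
  pool = (3, 3, 4, 5)
  J2: need (1, 2, 1, 0) fits (3, 3, 4, 5); releases (0, 0, 1, 1), pool now (3, 3, 5, 6)
  J4: need (1, 2, 1, 2) fits (3, 3, 5, 6); releases (0, 2, 0, 0), pool now (3, 5, 5, 6)
  J3: need (3, 0, 3, 1) fits (3, 5, 5, 6); releases (1, 1, 3, 0), pool now (4, 6, 8, 6)
  J8: need (0, 5, 1, 1) fits (4, 6, 8, 6); releases (0, 0, 1, 2), pool now (4, 6, 9, 8)


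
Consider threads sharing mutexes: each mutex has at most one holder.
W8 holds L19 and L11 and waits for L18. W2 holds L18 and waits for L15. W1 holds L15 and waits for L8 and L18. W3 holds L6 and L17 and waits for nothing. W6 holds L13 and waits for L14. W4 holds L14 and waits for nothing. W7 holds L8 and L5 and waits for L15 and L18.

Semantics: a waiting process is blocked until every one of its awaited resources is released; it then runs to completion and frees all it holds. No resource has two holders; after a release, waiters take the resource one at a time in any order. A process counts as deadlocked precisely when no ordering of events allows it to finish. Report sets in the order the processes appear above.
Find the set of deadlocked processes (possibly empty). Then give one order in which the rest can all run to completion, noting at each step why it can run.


Deadlocked set: W8, W2, W1 and W7.
Key observation: W2 -> W1 -> W2 is a circular wait — nothing in it can go first; W7 is caught in further circular waits and W8 waits into the deadlock from upstream.
The rest can finish in the order W4, W3, W6.
Verifying each step:
  W4: no waits; runs immediately, freeing L14
  W3: no waits; runs immediately, freeing L6 and L17
  run W6 (all its waits — L14 — are resolved); releases L13


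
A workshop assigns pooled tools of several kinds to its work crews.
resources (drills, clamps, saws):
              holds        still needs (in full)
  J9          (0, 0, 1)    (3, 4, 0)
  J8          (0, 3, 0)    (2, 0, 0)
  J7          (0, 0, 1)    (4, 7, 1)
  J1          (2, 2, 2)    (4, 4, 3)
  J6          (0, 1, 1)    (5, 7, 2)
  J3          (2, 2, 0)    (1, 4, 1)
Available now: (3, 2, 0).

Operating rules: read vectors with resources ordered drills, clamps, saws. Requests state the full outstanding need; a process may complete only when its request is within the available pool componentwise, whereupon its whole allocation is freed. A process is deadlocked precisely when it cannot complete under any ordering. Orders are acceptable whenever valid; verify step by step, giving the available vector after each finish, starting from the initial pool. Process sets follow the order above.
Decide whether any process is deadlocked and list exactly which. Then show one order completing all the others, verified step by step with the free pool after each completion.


The deadlocked set is empty.
Key observation: no deadlock: J8 fits now, and the freed resources carry the rest through.
The rest can finish in the order J8, J9, J3, J7, J6, J1. Verifying each step:
  pool = (3, 2, 0)
  J8: need (2, 0, 0) fits (3, 2, 0); releases (0, 3, 0), pool now (3, 5, 0)
  J9: need (3, 4, 0) fits (3, 5, 0); releases (0, 0, 1), pool now (3, 5, 1)
  J3: need (1, 4, 1) fits (3, 5, 1); releases (2, 2, 0), pool now (5, 7, 1)
  J7: need (4, 7, 1) fits (5, 7, 1); releases (0, 0, 1), pool now (5, 7, 2)
  J6: need (5, 7, 2) fits (5, 7, 2); releases (0, 1, 1), pool now (5, 8, 3)
  J1: need (4, 4, 3) fits (5, 8, 3); releases (2, 2, 2), pool now (7, 10, 5)


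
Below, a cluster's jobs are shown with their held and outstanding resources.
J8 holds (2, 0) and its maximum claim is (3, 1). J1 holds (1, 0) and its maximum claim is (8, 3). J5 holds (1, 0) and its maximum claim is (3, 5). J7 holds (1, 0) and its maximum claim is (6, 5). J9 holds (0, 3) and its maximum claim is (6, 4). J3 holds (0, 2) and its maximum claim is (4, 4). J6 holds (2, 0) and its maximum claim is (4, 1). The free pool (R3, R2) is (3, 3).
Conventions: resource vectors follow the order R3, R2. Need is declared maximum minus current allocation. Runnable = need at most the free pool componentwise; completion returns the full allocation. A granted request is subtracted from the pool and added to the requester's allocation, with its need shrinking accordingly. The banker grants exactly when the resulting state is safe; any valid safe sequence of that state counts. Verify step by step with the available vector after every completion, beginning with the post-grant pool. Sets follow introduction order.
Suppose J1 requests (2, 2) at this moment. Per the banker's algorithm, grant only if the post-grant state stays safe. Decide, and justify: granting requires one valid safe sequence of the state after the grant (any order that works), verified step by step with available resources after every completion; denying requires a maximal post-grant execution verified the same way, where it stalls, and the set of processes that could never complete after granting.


GRANT — the state after the grant stays safe, e.g. via J8, J6, J1, J9, J5, J3, J7.
Key observation: the grant leaves (1, 1) free — enough for J8, whose release restarts the cascade.
Check on the post-grant state, step by step:
  pool = (1, 1)
  J8 needs (1, 1) <= (1, 1) -> finishes; pool += (2, 0) = (3, 1)
  J6 needs (2, 1) <= (3, 1) -> finishes; pool += (2, 0) = (5, 1)
  J1 needs (5, 1) <= (5, 1) -> finishes; pool += (3, 2) = (8, 3)
  J9 needs (6, 1) <= (8, 3) -> finishes; pool += (0, 3) = (8, 6)
  J5 needs (2, 5) <= (8, 6) -> finishes; pool += (1, 0) = (9, 6)
  J3 needs (4, 2) <= (9, 6) -> finishes; pool += (0, 2) = (9, 8)
  J7 needs (5, 5) <= (9, 8) -> finishes; pool += (1, 0) = (10, 8)


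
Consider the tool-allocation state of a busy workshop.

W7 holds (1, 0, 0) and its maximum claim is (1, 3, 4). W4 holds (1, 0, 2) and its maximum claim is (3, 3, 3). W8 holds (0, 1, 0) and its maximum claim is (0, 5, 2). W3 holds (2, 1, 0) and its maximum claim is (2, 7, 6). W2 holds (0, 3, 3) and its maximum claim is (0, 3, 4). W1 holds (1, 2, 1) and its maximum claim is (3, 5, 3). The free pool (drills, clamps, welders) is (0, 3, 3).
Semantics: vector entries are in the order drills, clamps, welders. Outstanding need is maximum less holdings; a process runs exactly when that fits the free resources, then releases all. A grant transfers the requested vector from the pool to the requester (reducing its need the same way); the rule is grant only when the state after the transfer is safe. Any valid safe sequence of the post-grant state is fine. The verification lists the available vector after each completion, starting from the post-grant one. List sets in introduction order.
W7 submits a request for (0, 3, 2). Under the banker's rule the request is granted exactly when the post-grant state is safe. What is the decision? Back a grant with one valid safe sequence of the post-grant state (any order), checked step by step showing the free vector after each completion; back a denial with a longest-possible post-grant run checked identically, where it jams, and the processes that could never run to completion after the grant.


GRANT. The post-grant state is safe; one safe sequence: W2, W7, W8, W3, W1, W4.
Key observation: the grant leaves (0, 0, 1) free — enough for W2, whose release restarts the cascade.
Verifying the post-grant state step by step:
  pool = (0, 0, 1)
  W2: need (0, 0, 1) fits (0, 0, 1); releases (0, 3, 3), pool now (0, 3, 4)
  W7: need (0, 0, 2) fits (0, 3, 4); releases (1, 3, 2), pool now (1, 6, 6)
  W8: need (0, 4, 2) fits (1, 6, 6); releases (0, 1, 0), pool now (1, 7, 6)
  W3: need (0, 6, 6) fits (1, 7, 6); releases (2, 1, 0), pool now (3, 8, 6)
  W1: need (2, 3, 2) fits (3, 8, 6); releases (1, 2, 1), pool now (4, 10, 7)
  W4: need (2, 3, 1) fits (4, 10, 7); releases (1, 0, 2), pool now (5, 10, 9)


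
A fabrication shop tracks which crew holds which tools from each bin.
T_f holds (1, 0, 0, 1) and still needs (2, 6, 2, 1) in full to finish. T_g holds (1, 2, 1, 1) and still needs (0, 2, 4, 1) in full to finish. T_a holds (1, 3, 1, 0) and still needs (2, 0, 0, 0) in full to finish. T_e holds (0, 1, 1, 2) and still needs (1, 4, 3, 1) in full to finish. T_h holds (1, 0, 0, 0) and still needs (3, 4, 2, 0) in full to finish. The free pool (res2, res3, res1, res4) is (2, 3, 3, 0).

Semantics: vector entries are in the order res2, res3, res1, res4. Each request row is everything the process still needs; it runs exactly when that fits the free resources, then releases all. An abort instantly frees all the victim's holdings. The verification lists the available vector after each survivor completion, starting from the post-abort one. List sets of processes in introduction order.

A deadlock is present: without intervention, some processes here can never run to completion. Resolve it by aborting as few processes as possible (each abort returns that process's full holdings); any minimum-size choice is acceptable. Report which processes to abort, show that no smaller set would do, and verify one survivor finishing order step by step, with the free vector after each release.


Minimum abort set: T_e.
Key observation: the deadlocked T_f becomes finishable only because T_e released (0, 1, 1, 2); it completes at step 3 below.
Why nothing smaller works: aborting no one leaves the state deadlocked as given.
Survivors finish in the order: T_a, T_h, T_f, T_g. Verifying each step (pool after the aborts first):
  pool = (2, 4, 4, 2)
  T_a: need (2, 0, 0, 0) fits (2, 4, 4, 2); releases (1, 3, 1, 0), pool now (3, 7, 5, 2)
  T_h: need (3, 4, 2, 0) fits (3, 7, 5, 2); releases (1, 0, 0, 0), pool now (4, 7, 5, 2)
  T_f: need (2, 6, 2, 1) fits (4, 7, 5, 2); releases (1, 0, 0, 1), pool now (5, 7, 5, 3)
  T_g: need (0, 2, 4, 1) fits (5, 7, 5, 3); releases (1, 2, 1, 1), pool now (6, 9, 6, 4)


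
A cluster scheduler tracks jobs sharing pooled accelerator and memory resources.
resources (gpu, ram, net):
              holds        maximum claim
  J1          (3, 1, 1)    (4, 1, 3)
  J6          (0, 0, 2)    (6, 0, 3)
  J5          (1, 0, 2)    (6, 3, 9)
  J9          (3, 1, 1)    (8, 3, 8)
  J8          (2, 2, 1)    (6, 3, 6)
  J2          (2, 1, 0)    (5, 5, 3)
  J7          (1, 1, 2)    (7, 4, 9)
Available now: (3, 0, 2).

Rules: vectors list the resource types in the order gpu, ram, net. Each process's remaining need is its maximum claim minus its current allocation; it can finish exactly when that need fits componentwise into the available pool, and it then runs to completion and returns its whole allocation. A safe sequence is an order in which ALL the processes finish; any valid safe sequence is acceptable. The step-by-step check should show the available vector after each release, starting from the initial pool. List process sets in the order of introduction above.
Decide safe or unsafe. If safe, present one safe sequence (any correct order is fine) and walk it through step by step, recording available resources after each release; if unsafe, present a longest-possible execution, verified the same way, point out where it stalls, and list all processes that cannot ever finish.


The state is UNSAFE.
Key observation: after J1, J6, J8 the pool peaks at (8, 3, 6), and each blocked process is short somewhere: J5 on net; J9 on net; J2 on ram; J7 on net.
A maximal execution: J1, J6, J8 — then nothing else fits. Walking it through:
  pool = (3, 0, 2)
  J1: need (1, 0, 2) fits (3, 0, 2); releases (3, 1, 1), pool now (6, 1, 3)
  J6: need (6, 0, 1) fits (6, 1, 3); releases (0, 0, 2), pool now (6, 1, 5)
  J8: need (4, 1, 5) fits (6, 1, 5); releases (2, 2, 1), pool now (8, 3, 6)
  blocked: J5 wants (5, 3, 7), pool (8, 3, 6) — not enough net
  blocked: J9 wants (5, 2, 7), pool (8, 3, 6) — not enough net
  blocked: J2 wants (3, 4, 3), pool (8, 3, 6) — not enough ram
  blocked: J7 wants (6, 3, 7), pool (8, 3, 6) — not enough net
Never able to finish: J5, J9, J2 and J7.


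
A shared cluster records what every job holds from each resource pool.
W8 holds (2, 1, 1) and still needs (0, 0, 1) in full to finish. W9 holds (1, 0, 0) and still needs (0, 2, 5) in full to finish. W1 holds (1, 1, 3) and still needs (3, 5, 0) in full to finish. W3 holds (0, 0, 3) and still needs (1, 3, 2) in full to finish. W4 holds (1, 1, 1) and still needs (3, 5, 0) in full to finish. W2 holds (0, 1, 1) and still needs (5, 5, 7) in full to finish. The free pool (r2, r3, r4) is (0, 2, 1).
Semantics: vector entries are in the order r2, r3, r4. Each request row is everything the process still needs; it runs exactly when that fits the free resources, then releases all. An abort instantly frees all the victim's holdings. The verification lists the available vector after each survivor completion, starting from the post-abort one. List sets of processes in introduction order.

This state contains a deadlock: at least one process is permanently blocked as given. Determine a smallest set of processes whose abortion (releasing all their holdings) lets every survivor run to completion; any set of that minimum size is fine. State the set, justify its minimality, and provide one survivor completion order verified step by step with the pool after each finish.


The answer: abort W1 and W4.
Key observation: before aborting W1 and W4, W2 was permanently blocked — no order could ever run it; afterwards it completes at step 4.
No one abort is enough; case by case: W8 alone leaves W1 blocked (short on r3); W9 alone leaves W1 blocked (short on r3); W1 alone leaves W4 blocked (short on r3); W3 alone leaves W1 blocked (short on r3); W4 alone leaves W1 blocked (short on r3); W2 alone leaves W1 blocked (short on r3).
One survivor order: W8, W9, W3, W2. Walking it through (post-abort pool first):
  pool = (2, 4, 5)
  W8: need (0, 0, 1) fits (2, 4, 5); releases (2, 1, 1), pool now (4, 5, 6)
  W9: need (0, 2, 5) fits (4, 5, 6); releases (1, 0, 0), pool now (5, 5, 6)
  W3: need (1, 3, 2) fits (5, 5, 6); releases (0, 0, 3), pool now (5, 5, 9)
  W2: need (5, 5, 7) fits (5, 5, 9); releases (0, 1, 1), pool now (5, 6, 10)


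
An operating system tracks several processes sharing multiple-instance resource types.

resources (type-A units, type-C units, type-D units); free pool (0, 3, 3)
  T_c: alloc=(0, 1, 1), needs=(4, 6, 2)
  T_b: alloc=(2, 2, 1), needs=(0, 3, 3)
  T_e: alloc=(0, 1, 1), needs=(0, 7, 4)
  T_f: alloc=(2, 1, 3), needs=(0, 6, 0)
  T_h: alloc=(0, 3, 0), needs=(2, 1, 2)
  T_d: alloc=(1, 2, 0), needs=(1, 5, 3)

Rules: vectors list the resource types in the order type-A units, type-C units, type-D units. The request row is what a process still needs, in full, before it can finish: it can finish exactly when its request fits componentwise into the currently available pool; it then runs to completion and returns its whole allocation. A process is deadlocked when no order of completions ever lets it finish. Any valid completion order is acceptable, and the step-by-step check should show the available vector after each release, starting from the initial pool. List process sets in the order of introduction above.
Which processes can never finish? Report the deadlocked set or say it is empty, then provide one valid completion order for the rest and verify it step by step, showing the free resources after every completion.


Nothing here is deadlocked.
Key observation: beginning at T_b, releases accumulate fast enough that every process eventually fits.
The rest can finish in the order T_b, T_d, T_e, T_f, T_h, T_c. Verifying each step:
  pool = (0, 3, 3)
  run T_b (needs (0, 3, 3), free (0, 3, 3)); after release of (2, 2, 1) the pool is (2, 5, 4)
  run T_d (needs (1, 5, 3), free (2, 5, 4)); after release of (1, 2, 0) the pool is (3, 7, 4)
  run T_e (needs (0, 7, 4), free (3, 7, 4)); after release of (0, 1, 1) the pool is (3, 8, 5)
  run T_f (needs (0, 6, 0), free (3, 8, 5)); after release of (2, 1, 3) the pool is (5, 9, 8)
  run T_h (needs (2, 1, 2), free (5, 9, 8)); after release of (0, 3, 0) the pool is (5, 12, 8)
  run T_c (needs (4, 6, 2), free (5, 12, 8)); after release of (0, 1, 1) the pool is (5, 13, 9)


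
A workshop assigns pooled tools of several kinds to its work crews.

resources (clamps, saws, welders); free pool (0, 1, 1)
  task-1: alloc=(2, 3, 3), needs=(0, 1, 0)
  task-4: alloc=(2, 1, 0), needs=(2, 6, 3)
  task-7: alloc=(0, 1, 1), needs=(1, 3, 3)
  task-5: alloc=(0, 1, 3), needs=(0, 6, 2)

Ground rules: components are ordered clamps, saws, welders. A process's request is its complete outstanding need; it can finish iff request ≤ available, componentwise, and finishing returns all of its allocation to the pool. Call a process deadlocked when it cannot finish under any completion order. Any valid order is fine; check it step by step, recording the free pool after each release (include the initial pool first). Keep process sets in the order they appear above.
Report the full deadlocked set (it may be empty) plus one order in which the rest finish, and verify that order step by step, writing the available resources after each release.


Deadlocked set: task-4 and task-5.
Key observation: once task-1, task-7 finish, the pool peaks at (2, 5, 5) — and every remaining process still needs more saws than that.
A valid finishing order for the others: task-1, task-7. Verifying each step:
  pool = (0, 1, 1)
  task-1: need (0, 1, 0) fits (0, 1, 1); releases (2, 3, 3), pool now (2, 4, 4)
  task-7: need (1, 3, 3) fits (2, 4, 4); releases (0, 1, 1), pool now (2, 5, 5)
None of the blocked processes ever fits:
  task-4 still needs (2, 6, 3) but only (2, 5, 5) is free — short on saws
  task-5 still needs (0, 6, 2) but only (2, 5, 5) is free — short on saws


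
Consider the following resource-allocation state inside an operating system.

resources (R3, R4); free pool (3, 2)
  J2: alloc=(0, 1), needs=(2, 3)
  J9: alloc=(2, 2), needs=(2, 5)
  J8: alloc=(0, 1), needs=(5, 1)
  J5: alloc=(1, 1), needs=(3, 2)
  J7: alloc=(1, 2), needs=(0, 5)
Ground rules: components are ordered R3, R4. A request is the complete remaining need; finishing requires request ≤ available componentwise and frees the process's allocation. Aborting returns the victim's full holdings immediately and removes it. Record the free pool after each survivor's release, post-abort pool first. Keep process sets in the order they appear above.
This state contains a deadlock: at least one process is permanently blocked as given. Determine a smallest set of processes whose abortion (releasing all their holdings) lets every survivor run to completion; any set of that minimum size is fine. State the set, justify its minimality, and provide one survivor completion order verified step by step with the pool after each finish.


The answer: abort J9.
Key observation: J8 was stuck for good until J9 gave back (2, 2); in the order shown it finishes at step 2.
Minimality: the empty abort set fails — the state is deadlocked as it stands.
One survivor order: J5, J8, J2, J7. Verifying each step (post-abort pool first):
  pool = (5, 4)
  run J5 (needs (3, 2), free (5, 4)); after release of (1, 1) the pool is (6, 5)
  run J8 (needs (5, 1), free (6, 5)); after release of (0, 1) the pool is (6, 6)
  run J2 (needs (2, 3), free (6, 6)); after release of (0, 1) the pool is (6, 7)
  run J7 (needs (0, 5), free (6, 7)); after release of (1, 2) the pool is (7, 9)


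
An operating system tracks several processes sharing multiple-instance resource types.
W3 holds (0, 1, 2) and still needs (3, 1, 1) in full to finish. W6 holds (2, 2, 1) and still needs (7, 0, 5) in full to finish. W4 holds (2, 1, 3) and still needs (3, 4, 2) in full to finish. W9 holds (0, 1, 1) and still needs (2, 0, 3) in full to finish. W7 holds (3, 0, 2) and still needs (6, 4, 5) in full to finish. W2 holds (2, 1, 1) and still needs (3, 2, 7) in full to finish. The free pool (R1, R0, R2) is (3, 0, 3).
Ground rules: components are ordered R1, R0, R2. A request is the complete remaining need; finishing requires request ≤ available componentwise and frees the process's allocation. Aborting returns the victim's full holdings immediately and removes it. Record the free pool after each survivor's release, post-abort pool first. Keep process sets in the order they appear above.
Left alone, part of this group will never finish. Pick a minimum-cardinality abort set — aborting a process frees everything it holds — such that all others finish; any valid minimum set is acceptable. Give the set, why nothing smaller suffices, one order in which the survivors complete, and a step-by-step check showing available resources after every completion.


The answer: abort W4.
Key observation: W2 was stuck for good until W4 gave back (2, 1, 3); in the order shown it finishes at step 3.
Minimality: the empty abort set fails — the state is deadlocked as it stands.
Survivors finish in the order: W3, W9, W2, W6, W7. Verifying each step (pool after the aborts first):
  pool = (5, 1, 6)
  run W3 (needs (3, 1, 1), free (5, 1, 6)); after release of (0, 1, 2) the pool is (5, 2, 8)
  run W9 (needs (2, 0, 3), free (5, 2, 8)); after release of (0, 1, 1) the pool is (5, 3, 9)
  run W2 (needs (3, 2, 7), free (5, 3, 9)); after release of (2, 1, 1) the pool is (7, 4, 10)
  run W6 (needs (7, 0, 5), free (7, 4, 10)); after release of (2, 2, 1) the pool is (9, 6, 11)
  run W7 (needs (6, 4, 5), free (9, 6, 11)); after release of (3, 0, 2) the pool is (12, 6, 13)


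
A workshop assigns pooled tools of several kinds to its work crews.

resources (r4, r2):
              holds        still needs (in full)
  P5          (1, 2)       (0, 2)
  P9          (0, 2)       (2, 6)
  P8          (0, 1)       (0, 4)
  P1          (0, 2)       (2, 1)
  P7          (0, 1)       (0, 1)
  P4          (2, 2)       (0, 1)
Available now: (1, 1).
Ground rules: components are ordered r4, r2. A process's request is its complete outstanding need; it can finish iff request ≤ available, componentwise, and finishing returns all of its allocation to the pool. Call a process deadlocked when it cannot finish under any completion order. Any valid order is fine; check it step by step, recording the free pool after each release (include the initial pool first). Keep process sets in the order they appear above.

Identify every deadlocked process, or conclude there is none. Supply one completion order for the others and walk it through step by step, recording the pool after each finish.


The deadlocked set is empty.
Key observation: beginning at P7, releases accumulate fast enough that every process eventually fits.
A valid finishing order for the others: P7, P5, P4, P9, P1, P8. Verifying each step:
  pool = (1, 1)
  P7 needs (0, 1) <= (1, 1) -> finishes; pool += (0, 1) = (1, 2)
  P5 needs (0, 2) <= (1, 2) -> finishes; pool += (1, 2) = (2, 4)
  P4 needs (0, 1) <= (2, 4) -> finishes; pool += (2, 2) = (4, 6)
  P9 needs (2, 6) <= (4, 6) -> finishes; pool += (0, 2) = (4, 8)
  P1 needs (2, 1) <= (4, 8) -> finishes; pool += (0, 2) = (4, 10)
  P8 needs (0, 4) <= (4, 10) -> finishes; pool += (0, 1) = (4, 11)


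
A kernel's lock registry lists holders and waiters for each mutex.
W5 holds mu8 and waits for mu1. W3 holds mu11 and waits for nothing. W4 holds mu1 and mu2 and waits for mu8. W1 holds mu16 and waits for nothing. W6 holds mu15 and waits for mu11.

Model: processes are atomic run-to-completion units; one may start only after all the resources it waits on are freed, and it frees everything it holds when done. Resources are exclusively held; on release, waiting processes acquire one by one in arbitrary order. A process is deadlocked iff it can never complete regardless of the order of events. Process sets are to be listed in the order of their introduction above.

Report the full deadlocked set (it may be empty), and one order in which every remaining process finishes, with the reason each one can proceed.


Deadlocked: W5 and W4.
Key observation: the loop W5 -> W4 -> W5 blocks itself forever; no other process is dragged down with it.
One completion order for the rest: W3, W6, W1.
Walking it through:
  W3 waits on nothing -> runs at once and releases mu11
  W6: everything it awaited (mu11) is free; runs, freeing mu15
  W1 waits on nothing -> runs at once and releases mu16


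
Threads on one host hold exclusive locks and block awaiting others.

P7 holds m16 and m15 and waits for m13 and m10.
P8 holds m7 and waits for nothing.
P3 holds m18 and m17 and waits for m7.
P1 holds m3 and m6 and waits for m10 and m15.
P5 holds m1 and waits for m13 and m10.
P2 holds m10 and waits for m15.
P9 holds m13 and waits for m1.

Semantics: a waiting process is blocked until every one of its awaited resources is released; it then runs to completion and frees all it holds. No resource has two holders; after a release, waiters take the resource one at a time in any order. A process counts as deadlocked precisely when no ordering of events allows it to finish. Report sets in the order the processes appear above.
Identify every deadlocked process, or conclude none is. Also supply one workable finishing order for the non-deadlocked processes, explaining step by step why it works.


Deadlocked: P7, P1, P5, P2 and P9.
Key observation: the knot is the closed ring of waits P7 -> P2 -> P7; P5 and P9 are caught in further circular waits and P1 waits into the deadlock from upstream.
One completion order for the rest: P8, P3.
Verifying each step:
  P8: no waits; runs immediately, freeing m7
  P3: everything it awaited (m7) is free; runs, freeing m18 and m17


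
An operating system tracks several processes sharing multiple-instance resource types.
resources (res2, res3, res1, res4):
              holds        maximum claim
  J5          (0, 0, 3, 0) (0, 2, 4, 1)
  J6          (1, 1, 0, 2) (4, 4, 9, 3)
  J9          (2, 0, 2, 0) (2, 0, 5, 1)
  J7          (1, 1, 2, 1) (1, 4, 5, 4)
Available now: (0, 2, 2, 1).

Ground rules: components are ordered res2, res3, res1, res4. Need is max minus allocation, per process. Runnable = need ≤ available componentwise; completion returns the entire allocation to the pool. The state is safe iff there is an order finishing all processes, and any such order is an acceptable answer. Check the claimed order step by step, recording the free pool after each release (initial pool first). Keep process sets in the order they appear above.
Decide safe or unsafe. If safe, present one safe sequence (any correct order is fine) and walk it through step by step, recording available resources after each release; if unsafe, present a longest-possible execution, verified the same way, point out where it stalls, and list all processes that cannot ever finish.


UNSAFE.
Key observation: the wall is res3: completing J5, J9 brings the pool only to (2, 2, 7, 1), and all the rest need more.
Going as far as possible: J5, J9; after that, nothing fits. Step-by-step check:
  pool = (0, 2, 2, 1)
  J5 needs (0, 2, 1, 1) <= (0, 2, 2, 1) -> finishes; pool += (0, 0, 3, 0) = (0, 2, 5, 1)
  J9 needs (0, 0, 3, 1) <= (0, 2, 5, 1) -> finishes; pool += (2, 0, 2, 0) = (2, 2, 7, 1)
  blocked: J6 wants (3, 3, 9, 1), pool (2, 2, 7, 1) — not enough res2, res3 and res1
  blocked: J7 wants (0, 3, 3, 3), pool (2, 2, 7, 1) — not enough res3 and res4
Never able to finish: J6 and J7.


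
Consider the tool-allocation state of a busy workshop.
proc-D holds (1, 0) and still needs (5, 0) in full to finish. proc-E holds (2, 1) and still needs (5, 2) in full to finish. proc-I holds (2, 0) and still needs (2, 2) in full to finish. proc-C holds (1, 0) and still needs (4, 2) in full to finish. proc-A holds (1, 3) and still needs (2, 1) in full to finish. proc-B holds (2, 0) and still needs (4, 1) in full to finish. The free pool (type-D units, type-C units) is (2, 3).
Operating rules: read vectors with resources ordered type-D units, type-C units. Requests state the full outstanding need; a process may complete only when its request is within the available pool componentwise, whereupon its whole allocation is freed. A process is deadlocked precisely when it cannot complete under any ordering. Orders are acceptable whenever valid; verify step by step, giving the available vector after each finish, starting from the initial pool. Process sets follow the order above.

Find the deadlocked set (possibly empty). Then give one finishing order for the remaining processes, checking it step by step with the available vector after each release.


Nothing here is deadlocked.
Key observation: proc-I can run right away; the returned allocation unlocks the remaining processes in turn.
One completion order for the rest: proc-I, proc-B, proc-C, proc-A, proc-D, proc-E. Step-by-step check:
  pool = (2, 3)
  proc-I: need (2, 2) fits (2, 3); releases (2, 0), pool now (4, 3)
  proc-B: need (4, 1) fits (4, 3); releases (2, 0), pool now (6, 3)
  proc-C: need (4, 2) fits (6, 3); releases (1, 0), pool now (7, 3)
  proc-A: need (2, 1) fits (7, 3); releases (1, 3), pool now (8, 6)
  proc-D: need (5, 0) fits (8, 6); releases (1, 0), pool now (9, 6)
  proc-E: need (5, 2) fits (9, 6); releases (2, 1), pool now (11, 7)


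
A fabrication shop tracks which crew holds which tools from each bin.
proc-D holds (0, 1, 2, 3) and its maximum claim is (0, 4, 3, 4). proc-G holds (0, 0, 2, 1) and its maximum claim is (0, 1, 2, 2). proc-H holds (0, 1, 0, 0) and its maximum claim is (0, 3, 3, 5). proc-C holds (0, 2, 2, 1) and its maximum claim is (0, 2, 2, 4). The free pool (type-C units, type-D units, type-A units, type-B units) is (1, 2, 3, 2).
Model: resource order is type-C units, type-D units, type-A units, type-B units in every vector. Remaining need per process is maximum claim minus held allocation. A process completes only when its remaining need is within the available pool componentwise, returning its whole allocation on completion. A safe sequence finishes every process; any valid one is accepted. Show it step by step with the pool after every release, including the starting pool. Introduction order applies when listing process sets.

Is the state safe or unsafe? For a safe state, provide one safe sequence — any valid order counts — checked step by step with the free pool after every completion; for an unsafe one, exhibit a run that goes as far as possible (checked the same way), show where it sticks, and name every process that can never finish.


The state is SAFE; one workable sequence: proc-G, proc-C, proc-D, proc-H.
Key observation: at proc-C the run first touches a limit — (0, 0, 0, 3) against (1, 2, 5, 3), exact on a resource it actually requests.
Verifying each step:
  pool = (1, 2, 3, 2)
  run proc-G (needs (0, 1, 0, 1), free (1, 2, 3, 2)); after release of (0, 0, 2, 1) the pool is (1, 2, 5, 3)
  run proc-C (needs (0, 0, 0, 3), free (1, 2, 5, 3)); after release of (0, 2, 2, 1) the pool is (1, 4, 7, 4)
  run proc-D (needs (0, 3, 1, 1), free (1, 4, 7, 4)); after release of (0, 1, 2, 3) the pool is (1, 5, 9, 7)
  run proc-H (needs (0, 2, 3, 5), free (1, 5, 9, 7)); after release of (0, 1, 0, 0) the pool is (1, 6, 9, 7)


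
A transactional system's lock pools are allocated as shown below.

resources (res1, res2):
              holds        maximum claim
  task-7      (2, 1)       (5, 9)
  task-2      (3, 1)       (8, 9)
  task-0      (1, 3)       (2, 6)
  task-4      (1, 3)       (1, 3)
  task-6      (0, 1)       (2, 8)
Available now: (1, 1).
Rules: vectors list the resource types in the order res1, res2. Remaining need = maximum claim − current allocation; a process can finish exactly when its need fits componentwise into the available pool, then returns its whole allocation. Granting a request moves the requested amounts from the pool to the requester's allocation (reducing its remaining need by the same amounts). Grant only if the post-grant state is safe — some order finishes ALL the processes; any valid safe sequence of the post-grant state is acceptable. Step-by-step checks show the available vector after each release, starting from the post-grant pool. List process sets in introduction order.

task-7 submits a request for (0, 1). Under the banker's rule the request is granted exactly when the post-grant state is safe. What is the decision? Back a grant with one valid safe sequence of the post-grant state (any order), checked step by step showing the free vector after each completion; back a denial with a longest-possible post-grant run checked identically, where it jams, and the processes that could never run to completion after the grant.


DENY: after the grant no complete ordering would exist.
Key observation: the wall is res2: completing task-4, task-0 brings the pool only to (3, 6), and all the rest need more.
After a pretend grant, a maximal execution: task-4, task-0 — then nothing else fits. Walking it through:
  pool = (1, 0)
  task-4 needs (0, 0) <= (1, 0) -> finishes; pool += (1, 3) = (2, 3)
  task-0 needs (1, 3) <= (2, 3) -> finishes; pool += (1, 3) = (3, 6)
  blocked: task-7 wants (3, 7), pool (3, 6) — not enough res2
  blocked: task-2 wants (5, 8), pool (3, 6) — not enough res1 and res2
  blocked: task-6 wants (2, 7), pool (3, 6) — not enough res2
Had the request been granted, task-7, task-2 and task-6 could never finish.
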